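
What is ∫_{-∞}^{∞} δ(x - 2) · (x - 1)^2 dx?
1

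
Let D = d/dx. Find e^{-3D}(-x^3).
- x^{3} + 9 x^{2} - 27 x + 27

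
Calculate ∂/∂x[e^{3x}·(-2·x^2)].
2 x \left(- 3 x - 2\right) e^{3 x}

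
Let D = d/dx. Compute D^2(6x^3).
36 x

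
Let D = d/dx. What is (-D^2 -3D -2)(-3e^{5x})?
126 e^{5 x}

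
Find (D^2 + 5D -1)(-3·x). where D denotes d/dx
3 x - 15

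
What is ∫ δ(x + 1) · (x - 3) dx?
-4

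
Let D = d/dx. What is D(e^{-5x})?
- 5 e^{- 5 x}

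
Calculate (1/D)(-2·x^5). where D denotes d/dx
- \frac{x^{6}}{3}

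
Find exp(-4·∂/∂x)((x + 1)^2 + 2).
x^{2} - 6 x + 11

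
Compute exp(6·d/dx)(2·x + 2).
2 x + 14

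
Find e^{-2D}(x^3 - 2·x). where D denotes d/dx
x^{3} - 6 x^{2} + 10 x - 4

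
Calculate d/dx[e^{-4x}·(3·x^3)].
x^{2} \left(9 - 12 x\right) e^{- 4 x}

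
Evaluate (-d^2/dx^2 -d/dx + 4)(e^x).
2 e^{x}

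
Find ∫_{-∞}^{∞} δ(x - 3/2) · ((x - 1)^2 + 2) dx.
\frac{9}{4}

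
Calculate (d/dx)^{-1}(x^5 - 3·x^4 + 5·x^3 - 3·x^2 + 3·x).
\frac{x^{6}}{6} - \frac{3 x^{5}}{5} + \frac{5 x^{4}}{4} - x^{3} + \frac{3 x^{2}}{2}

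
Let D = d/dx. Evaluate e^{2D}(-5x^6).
- 5 x^{6} - 60 x^{5} - 300 x^{4} - 800 x^{3} - 1200 x^{2} - 960 x - 320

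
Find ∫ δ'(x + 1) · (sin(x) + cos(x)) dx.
- \sin{\left(1 \right)} - \cos{\left(1 \right)}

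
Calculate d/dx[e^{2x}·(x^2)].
2 x \left(x + 1\right) e^{2 x}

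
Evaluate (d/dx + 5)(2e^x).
12 e^{x}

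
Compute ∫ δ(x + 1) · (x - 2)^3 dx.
-27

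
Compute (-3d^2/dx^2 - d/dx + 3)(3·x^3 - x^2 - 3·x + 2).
9 x^{3} - 12 x^{2} - 61 x + 15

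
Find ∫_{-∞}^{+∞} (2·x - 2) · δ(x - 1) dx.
0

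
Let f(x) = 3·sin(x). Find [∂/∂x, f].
3 \cos{\left(x \right)}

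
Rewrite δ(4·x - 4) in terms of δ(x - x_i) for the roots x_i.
\frac{\delta(x - 1)}{4}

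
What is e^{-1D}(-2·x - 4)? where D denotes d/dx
- 2 x - 2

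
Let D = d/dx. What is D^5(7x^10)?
211680 x^{5}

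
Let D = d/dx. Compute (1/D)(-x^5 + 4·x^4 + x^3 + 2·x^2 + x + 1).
- \frac{x^{6}}{6} + \frac{4 x^{5}}{5} + \frac{x^{4}}{4} + \frac{2 x^{3}}{3} + \frac{x^{2}}{2} + x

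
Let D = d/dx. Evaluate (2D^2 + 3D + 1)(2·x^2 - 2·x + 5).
2 x^{2} + 10 x + 7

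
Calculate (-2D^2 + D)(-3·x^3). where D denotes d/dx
9 x \left(4 - x\right)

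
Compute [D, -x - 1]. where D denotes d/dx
-1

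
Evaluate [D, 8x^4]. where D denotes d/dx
32 x^{3}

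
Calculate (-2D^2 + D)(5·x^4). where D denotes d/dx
20 x^{2} \left(x - 6\right)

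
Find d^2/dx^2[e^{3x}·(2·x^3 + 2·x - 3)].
\left(18 x^{3} + 36 x^{2} + 30 x - 15\right) e^{3 x}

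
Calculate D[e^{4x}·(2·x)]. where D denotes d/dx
\left(8 x + 2\right) e^{4 x}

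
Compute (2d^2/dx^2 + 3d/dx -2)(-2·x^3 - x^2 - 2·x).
4 x^{3} - 16 x^{2} - 26 x - 10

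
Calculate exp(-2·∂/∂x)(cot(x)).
\cot{\left(x - 2 \right)}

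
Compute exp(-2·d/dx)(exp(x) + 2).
e^{x - 2} + 2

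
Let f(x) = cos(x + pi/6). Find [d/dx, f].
- \sin{\left(x + \frac{\pi}{6} \right)}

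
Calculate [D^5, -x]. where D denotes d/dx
-5D^{4}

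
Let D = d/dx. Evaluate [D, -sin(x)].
- \cos{\left(x \right)}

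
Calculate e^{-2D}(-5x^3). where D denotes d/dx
- 5 x^{3} + 30 x^{2} - 60 x + 40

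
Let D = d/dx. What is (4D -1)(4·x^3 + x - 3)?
- 4 x^{3} + 48 x^{2} - x + 7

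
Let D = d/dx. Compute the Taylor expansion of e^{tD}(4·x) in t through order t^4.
4 t + 4 x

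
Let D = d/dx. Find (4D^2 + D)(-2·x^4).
8 x^{2} \left(- x - 12\right)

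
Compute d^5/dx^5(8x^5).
960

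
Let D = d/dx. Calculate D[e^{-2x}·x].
\left(1 - 2 x\right) e^{- 2 x}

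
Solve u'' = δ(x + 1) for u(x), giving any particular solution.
\frac{|x + 1|}{2}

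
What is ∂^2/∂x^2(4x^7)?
168 x^{5}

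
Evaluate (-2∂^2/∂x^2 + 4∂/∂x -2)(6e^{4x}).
- 108 e^{4 x}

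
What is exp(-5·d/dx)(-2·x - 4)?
6 - 2 x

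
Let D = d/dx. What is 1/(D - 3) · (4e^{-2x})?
- \frac{4 e^{- 2 x}}{5}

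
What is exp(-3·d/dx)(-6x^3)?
- 6 x^{3} + 54 x^{2} - 162 x + 162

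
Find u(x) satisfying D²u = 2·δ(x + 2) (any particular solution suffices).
|x + 2|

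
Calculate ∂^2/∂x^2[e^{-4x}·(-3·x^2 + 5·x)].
2 \left(- 24 x^{2} + 64 x - 23\right) e^{- 4 x}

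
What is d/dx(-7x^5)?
- 35 x^{4}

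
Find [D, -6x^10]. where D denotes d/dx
- 60 x^{9}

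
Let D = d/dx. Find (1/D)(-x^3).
- \frac{x^{4}}{4}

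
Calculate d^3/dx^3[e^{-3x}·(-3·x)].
81 \left(x - 1\right) e^{- 3 x}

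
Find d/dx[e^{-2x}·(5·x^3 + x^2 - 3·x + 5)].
\left(- 10 x^{3} + 13 x^{2} + 8 x - 13\right) e^{- 2 x}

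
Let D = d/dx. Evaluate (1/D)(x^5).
\frac{x^{6}}{6}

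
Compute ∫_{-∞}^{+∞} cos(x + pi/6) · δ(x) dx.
\frac{\sqrt{3}}{2}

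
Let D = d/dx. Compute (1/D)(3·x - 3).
\frac{3 x^{2}}{2} - 3 x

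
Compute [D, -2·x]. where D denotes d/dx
-2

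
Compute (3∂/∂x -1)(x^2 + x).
- x^{2} + 5 x + 3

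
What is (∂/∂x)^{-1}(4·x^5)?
\frac{2 x^{6}}{3}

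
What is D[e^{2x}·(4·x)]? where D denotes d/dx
\left(8 x + 4\right) e^{2 x}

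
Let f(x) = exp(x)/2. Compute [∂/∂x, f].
\frac{e^{x}}{2}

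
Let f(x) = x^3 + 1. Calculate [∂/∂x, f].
3 x^{2}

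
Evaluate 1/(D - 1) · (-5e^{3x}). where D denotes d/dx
- \frac{5 e^{3 x}}{2}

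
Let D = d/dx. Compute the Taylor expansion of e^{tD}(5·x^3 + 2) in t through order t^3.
5 t^{3} + 15 t^{2} x + 15 t x^{2} + 5 x^{3} + 2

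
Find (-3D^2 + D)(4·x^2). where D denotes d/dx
8 x - 24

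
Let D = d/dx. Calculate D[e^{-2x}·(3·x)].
3 \left(1 - 2 x\right) e^{- 2 x}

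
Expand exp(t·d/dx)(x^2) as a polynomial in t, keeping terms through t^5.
t^{2} + 2 t x + x^{2}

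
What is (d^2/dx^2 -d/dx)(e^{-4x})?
20 e^{- 4 x}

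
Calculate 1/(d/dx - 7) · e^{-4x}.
- \frac{e^{- 4 x}}{11}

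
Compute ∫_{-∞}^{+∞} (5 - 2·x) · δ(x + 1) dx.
7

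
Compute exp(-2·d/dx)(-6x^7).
- 6 x^{7} + 84 x^{6} - 504 x^{5} + 1680 x^{4} - 3360 x^{3} + 4032 x^{2} - 2688 x + 768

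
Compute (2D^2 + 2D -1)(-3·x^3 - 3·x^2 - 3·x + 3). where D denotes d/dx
3 x^{3} - 15 x^{2} - 45 x - 21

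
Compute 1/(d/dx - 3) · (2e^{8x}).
\frac{2 e^{8 x}}{5}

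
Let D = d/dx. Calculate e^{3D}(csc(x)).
\csc{\left(x + 3 \right)}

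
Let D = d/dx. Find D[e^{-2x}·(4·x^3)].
x^{2} \left(12 - 8 x\right) e^{- 2 x}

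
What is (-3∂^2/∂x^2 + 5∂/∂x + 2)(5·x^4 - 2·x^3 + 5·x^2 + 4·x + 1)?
10 x^{4} + 96 x^{3} - 200 x^{2} + 94 x - 8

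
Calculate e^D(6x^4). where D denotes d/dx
6 x^{4} + 24 x^{3} + 36 x^{2} + 24 x + 6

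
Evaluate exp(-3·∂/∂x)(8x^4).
8 x^{4} - 96 x^{3} + 432 x^{2} - 864 x + 648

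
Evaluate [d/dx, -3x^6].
- 18 x^{5}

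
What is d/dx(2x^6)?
12 x^{5}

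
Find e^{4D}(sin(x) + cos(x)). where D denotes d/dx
\sqrt{2} \sin{\left(x + \frac{\pi}{4} + 4 \right)}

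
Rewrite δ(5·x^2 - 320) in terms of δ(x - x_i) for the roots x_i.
\frac{\delta(x - 8) + \delta(x + 8)}{80}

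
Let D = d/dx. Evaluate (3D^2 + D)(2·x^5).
10 x^{3} \left(x + 12\right)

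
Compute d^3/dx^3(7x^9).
3528 x^{6}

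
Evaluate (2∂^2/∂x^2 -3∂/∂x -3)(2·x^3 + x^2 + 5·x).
- 6 x^{3} - 21 x^{2} + 3 x - 11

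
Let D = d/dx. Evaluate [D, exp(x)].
e^{x}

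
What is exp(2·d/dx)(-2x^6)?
- 2 x^{6} - 24 x^{5} - 120 x^{4} - 320 x^{3} - 480 x^{2} - 384 x - 128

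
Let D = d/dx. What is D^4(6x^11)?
47520 x^{7}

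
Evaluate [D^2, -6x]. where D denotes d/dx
-12D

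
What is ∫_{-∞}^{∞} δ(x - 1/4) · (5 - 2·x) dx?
\frac{9}{2}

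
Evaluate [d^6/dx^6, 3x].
18\frac{d^{5}}{dx^{5}}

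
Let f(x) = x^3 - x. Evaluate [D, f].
3 x^{2} - 1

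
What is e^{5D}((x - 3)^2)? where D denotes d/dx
x^{2} + 4 x + 4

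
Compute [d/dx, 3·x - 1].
3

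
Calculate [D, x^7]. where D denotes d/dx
7 x^{6}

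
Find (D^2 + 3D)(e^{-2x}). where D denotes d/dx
- 2 e^{- 2 x}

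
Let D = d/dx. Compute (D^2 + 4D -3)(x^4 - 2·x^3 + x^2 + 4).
- 3 x^{4} + 22 x^{3} - 15 x^{2} - 4 x - 10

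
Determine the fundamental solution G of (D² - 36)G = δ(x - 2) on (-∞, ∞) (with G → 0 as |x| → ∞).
-\frac{e^{-6|x - 2|}}{12}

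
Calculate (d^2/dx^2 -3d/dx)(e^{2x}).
- 2 e^{2 x}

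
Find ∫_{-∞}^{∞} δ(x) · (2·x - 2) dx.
-2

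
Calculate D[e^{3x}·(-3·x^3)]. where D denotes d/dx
9 x^{2} \left(- x - 1\right) e^{3 x}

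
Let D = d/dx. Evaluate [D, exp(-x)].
- e^{- x}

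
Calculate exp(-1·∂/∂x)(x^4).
x^{4} - 4 x^{3} + 6 x^{2} - 4 x + 1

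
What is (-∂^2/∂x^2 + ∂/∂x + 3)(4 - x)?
11 - 3 x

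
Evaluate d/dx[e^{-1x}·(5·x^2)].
5 x \left(2 - x\right) e^{- x}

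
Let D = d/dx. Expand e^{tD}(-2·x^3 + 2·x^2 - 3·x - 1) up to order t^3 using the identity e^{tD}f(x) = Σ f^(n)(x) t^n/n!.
- 2 t^{3} - t^{2} \left(6 x - 2\right) - t \left(6 x^{2} - 4 x + 3\right) - 2 x^{3} + 2 x^{2} - 3 x - 1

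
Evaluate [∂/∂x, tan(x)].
\frac{1}{\cos^{2}{\left(x \right)}}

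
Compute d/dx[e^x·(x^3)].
x^{2} \left(x + 3\right) e^{x}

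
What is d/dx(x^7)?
7 x^{6}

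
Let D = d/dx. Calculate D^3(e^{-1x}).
- e^{- x}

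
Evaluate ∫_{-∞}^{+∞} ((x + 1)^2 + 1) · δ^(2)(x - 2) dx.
2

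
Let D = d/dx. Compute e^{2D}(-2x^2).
- 2 x^{2} - 8 x - 8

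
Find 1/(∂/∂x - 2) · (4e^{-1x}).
- \frac{4 e^{- x}}{3}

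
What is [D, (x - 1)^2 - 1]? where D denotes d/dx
2 x - 2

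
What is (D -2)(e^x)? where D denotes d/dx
- e^{x}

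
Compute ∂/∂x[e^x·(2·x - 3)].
\left(2 x - 1\right) e^{x}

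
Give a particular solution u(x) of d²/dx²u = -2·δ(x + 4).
-|x + 4|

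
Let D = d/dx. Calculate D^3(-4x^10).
- 2880 x^{7}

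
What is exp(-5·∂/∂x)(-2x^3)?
- 2 x^{3} + 30 x^{2} - 150 x + 250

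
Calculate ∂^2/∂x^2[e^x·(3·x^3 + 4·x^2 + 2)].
\left(3 x^{3} + 22 x^{2} + 34 x + 10\right) e^{x}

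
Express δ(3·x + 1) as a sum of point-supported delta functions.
\frac{\delta(x + 1/3)}{3}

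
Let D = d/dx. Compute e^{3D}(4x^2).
4 x^{2} + 24 x + 36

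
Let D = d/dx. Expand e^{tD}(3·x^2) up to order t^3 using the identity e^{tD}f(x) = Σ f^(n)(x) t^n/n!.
3 t^{2} + 6 t x + 3 x^{2}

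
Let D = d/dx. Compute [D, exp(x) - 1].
e^{x}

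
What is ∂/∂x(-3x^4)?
- 12 x^{3}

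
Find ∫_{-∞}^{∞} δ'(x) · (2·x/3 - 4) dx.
- \frac{2}{3}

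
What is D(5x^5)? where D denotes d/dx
25 x^{4}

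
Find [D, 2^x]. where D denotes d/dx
2^{x} \log{\left(2 \right)}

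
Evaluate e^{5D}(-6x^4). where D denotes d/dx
- 6 x^{4} - 120 x^{3} - 900 x^{2} - 3000 x - 3750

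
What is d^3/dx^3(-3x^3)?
-18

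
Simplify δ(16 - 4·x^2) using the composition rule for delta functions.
\frac{\delta(x - 2) + \delta(x + 2)}{16}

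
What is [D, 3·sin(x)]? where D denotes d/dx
3 \cos{\left(x \right)}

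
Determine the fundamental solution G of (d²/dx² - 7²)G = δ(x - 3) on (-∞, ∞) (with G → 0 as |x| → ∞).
-\frac{e^{-7|x - 3|}}{14}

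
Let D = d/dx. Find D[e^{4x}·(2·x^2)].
4 x \left(2 x + 1\right) e^{4 x}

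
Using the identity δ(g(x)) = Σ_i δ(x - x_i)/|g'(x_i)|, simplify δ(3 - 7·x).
\frac{\delta(x - 3/7)}{7}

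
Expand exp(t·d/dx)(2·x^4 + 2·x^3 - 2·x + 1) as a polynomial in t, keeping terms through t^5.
2 t^{4} + t^{3} \left(8 x + 2\right) + 6 t^{2} x \left(2 x + 1\right) + 2 t \left(4 x^{3} + 3 x^{2} - 1\right) + 2 x^{4} + 2 x^{3} - 2 x + 1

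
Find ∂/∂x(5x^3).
15 x^{2}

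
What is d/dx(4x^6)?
24 x^{5}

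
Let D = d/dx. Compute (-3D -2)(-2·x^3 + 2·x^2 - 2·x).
4 x^{3} + 14 x^{2} - 8 x + 6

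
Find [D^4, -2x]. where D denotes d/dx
-8D^{3}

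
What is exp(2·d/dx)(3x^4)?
3 x^{4} + 24 x^{3} + 72 x^{2} + 96 x + 48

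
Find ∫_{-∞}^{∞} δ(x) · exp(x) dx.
1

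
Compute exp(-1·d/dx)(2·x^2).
2 x^{2} - 4 x + 2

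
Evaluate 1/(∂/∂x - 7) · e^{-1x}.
- \frac{e^{- x}}{8}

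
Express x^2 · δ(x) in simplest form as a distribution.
0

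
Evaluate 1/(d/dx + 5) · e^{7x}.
\frac{e^{7 x}}{12}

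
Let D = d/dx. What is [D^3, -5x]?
-15D^{2}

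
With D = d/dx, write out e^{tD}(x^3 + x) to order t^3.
t^{3} + 3 t^{2} x + t \left(3 x^{2} + 1\right) + x^{3} + x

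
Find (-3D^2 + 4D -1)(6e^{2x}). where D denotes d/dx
- 30 e^{2 x}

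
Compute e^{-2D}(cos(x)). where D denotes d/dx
\cos{\left(x - 2 \right)}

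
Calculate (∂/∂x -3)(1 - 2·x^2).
6 x^{2} - 4 x - 3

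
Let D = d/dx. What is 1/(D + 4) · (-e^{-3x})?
- e^{- 3 x}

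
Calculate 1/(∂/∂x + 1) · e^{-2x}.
- e^{- 2 x}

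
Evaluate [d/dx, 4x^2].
8 x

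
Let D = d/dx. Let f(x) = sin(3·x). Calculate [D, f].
3 \cos{\left(3 x \right)}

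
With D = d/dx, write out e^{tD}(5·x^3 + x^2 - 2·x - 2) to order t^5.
5 t^{3} + t^{2} \left(15 x + 1\right) + t \left(15 x^{2} + 2 x - 2\right) + 5 x^{3} + x^{2} - 2 x - 2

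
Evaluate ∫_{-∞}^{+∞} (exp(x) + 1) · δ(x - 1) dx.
1 + e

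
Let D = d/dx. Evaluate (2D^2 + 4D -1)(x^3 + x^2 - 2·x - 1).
- x^{3} + 11 x^{2} + 22 x - 3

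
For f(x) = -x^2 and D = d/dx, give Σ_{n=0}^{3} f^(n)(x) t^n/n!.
- t^{2} - 2 t x - x^{2}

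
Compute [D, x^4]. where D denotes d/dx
4 x^{3}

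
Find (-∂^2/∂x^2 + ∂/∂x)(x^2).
2 x - 2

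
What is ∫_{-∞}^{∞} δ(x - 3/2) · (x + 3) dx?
\frac{9}{2}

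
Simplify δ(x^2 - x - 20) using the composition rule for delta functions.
\frac{\delta(x + 4) + \delta(x - 5)}{9}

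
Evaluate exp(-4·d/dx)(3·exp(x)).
3 e^{x - 4}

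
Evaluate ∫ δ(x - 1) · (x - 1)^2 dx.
0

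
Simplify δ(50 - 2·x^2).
\frac{\delta(x - 5) + \delta(x + 5)}{20}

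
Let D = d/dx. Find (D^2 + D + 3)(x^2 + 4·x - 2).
x \left(3 x + 14\right)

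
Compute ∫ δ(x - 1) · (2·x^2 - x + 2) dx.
3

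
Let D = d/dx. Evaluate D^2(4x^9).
288 x^{7}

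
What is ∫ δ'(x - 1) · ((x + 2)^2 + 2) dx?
-6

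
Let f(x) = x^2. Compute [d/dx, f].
2 x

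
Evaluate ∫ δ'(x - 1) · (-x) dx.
1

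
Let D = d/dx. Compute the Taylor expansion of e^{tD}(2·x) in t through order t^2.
2 t + 2 x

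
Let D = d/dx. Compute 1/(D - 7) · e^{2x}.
- \frac{e^{2 x}}{5}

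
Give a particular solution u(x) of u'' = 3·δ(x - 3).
\frac{3|x - 3|}{2}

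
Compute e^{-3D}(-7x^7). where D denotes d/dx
- 7 x^{7} + 147 x^{6} - 1323 x^{5} + 6615 x^{4} - 19845 x^{3} + 35721 x^{2} - 35721 x + 15309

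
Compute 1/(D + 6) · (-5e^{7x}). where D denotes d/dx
- \frac{5 e^{7 x}}{13}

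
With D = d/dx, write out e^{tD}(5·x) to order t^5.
5 t + 5 x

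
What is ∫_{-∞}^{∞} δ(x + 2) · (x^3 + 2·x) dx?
-12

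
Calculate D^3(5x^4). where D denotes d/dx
120 x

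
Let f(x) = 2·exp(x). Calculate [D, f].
2 e^{x}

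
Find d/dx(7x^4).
28 x^{3}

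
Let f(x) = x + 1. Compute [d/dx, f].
1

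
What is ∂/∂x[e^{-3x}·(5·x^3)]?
15 x^{2} \left(1 - x\right) e^{- 3 x}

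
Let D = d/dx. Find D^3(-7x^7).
- 1470 x^{4}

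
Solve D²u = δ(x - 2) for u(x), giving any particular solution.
\frac{|x - 2|}{2}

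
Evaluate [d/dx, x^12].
12 x^{11}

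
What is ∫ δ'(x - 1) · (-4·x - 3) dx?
4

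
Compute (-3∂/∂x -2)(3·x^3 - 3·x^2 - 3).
- 6 x^{3} - 21 x^{2} + 18 x + 6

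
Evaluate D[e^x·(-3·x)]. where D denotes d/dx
3 \left(- x - 1\right) e^{x}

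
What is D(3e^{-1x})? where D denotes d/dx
- 3 e^{- x}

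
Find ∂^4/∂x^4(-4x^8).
- 6720 x^{4}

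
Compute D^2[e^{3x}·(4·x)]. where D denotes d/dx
\left(36 x + 24\right) e^{3 x}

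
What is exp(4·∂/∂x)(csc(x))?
\csc{\left(x + 4 \right)}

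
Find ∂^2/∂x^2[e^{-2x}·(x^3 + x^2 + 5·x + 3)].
2 \left(2 x^{3} - 4 x^{2} + 9 x - 3\right) e^{- 2 x}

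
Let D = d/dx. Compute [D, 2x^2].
4 x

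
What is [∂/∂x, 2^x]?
2^{x} \log{\left(2 \right)}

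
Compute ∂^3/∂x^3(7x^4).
168 x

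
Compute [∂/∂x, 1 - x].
-1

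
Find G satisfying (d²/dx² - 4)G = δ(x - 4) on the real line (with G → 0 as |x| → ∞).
-\frac{e^{-2|x - 4|}}{4}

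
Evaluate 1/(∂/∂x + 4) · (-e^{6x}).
- \frac{e^{6 x}}{10}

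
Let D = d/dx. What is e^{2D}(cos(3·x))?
\cos{\left(3 x + 6 \right)}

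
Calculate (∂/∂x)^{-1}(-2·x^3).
- \frac{x^{4}}{2}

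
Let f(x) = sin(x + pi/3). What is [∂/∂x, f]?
\cos{\left(x + \frac{\pi}{3} \right)}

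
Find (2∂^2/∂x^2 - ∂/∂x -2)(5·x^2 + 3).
- 10 x^{2} - 10 x + 14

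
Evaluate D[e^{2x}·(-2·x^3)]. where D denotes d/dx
x^{2} \left(- 4 x - 6\right) e^{2 x}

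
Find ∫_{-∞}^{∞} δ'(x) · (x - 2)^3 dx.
-12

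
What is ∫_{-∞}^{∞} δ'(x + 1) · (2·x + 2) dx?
-2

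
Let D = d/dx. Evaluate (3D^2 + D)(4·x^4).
16 x^{2} \left(x + 9\right)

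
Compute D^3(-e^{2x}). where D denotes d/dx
- 8 e^{2 x}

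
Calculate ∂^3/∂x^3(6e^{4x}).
384 e^{4 x}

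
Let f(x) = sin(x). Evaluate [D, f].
\cos{\left(x \right)}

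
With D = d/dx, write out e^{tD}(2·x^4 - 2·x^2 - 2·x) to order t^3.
8 t^{3} x + 2 t^{2} \left(6 x^{2} - 1\right) - 2 t \left(- 4 x^{3} + 2 x + 1\right) + 2 x^{4} - 2 x^{2} - 2 x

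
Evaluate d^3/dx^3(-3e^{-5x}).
375 e^{- 5 x}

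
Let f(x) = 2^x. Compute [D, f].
2^{x} \log{\left(2 \right)}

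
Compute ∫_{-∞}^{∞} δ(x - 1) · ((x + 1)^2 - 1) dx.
3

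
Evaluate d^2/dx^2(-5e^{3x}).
- 45 e^{3 x}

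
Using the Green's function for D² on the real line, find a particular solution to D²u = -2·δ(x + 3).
-|x + 3|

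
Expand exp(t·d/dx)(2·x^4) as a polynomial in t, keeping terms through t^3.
2 x \left(4 t^{3} + 6 t^{2} x + 4 t x^{2} + x^{3}\right)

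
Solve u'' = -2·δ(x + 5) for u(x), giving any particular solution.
-|x + 5|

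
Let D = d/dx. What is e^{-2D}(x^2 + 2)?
x^{2} - 4 x + 6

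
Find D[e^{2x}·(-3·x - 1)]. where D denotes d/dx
\left(- 6 x - 5\right) e^{2 x}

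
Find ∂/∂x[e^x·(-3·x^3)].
3 x^{2} \left(- x - 3\right) e^{x}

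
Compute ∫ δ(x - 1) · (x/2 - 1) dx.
- \frac{1}{2}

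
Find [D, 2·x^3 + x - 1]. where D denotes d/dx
6 x^{2} + 1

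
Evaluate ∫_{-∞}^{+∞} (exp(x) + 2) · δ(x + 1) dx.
e^{-1} + 2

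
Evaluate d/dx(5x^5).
25 x^{4}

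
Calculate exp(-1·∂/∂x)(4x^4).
4 x^{4} - 16 x^{3} + 24 x^{2} - 16 x + 4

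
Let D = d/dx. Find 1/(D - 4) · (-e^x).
\frac{e^{x}}{3}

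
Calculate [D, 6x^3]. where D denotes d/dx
18 x^{2}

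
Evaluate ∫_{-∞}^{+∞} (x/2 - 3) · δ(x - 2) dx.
-2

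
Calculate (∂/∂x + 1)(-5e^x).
- 10 e^{x}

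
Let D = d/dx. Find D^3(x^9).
504 x^{6}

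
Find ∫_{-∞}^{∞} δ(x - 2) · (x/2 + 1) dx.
2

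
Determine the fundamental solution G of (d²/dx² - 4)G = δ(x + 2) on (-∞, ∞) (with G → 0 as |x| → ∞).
-\frac{e^{-2|x + 2|}}{4}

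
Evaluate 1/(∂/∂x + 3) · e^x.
\frac{e^{x}}{4}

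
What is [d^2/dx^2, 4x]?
8\frac{d}{dx}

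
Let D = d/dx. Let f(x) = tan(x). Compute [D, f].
\frac{1}{\cos^{2}{\left(x \right)}}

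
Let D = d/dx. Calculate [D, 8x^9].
72 x^{8}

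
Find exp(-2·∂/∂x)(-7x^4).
- 7 x^{4} + 56 x^{3} - 168 x^{2} + 224 x - 112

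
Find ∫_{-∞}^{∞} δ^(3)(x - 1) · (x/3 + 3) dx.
0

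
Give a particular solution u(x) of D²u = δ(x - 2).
\frac{|x - 2|}{2}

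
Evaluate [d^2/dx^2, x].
2\frac{d}{dx}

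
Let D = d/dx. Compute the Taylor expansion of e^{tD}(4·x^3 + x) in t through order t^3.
4 t^{3} + 12 t^{2} x + t \left(12 x^{2} + 1\right) + 4 x^{3} + x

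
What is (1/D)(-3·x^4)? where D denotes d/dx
- \frac{3 x^{5}}{5}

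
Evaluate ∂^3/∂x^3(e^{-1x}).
- e^{- x}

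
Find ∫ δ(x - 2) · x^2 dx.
4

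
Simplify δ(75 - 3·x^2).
\frac{\delta(x - 5) + \delta(x + 5)}{30}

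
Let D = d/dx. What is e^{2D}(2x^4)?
2 x^{4} + 16 x^{3} + 48 x^{2} + 64 x + 32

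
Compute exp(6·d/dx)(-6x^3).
- 6 x^{3} - 108 x^{2} - 648 x - 1296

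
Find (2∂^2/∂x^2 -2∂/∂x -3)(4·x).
- 12 x - 8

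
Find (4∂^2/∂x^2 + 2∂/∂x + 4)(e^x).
10 e^{x}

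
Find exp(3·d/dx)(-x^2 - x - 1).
- x^{2} - 7 x - 13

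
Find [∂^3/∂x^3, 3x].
9\frac{d^{2}}{dx^{2}}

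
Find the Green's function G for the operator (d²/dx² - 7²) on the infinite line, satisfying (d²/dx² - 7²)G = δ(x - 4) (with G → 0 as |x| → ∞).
-\frac{e^{-7|x - 4|}}{14}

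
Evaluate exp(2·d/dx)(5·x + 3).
5 x + 13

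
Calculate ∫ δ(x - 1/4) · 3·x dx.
\frac{3}{4}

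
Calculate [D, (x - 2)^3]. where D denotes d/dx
3 \left(x - 2\right)^{2}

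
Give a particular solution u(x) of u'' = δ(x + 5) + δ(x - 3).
\frac{|x + 5|}{2} + \frac{|x - 3|}{2}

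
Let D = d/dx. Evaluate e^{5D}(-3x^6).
- 3 x^{6} - 90 x^{5} - 1125 x^{4} - 7500 x^{3} - 28125 x^{2} - 56250 x - 46875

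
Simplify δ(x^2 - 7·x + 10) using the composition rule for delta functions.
\frac{\delta(x - 5) + \delta(x - 2)}{3}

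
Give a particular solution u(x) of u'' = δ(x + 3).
\frac{|x + 3|}{2}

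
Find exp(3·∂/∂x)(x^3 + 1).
x^{3} + 9 x^{2} + 27 x + 28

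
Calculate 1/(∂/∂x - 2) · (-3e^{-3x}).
\frac{3 e^{- 3 x}}{5}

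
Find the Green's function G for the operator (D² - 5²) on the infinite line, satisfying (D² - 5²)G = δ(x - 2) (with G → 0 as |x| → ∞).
-\frac{e^{-5|x - 2|}}{10}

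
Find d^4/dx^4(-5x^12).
- 59400 x^{8}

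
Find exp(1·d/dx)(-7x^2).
- 7 x^{2} - 14 x - 7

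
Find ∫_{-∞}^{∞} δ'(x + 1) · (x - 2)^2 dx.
6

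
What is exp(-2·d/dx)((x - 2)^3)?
x^{3} - 12 x^{2} + 48 x - 64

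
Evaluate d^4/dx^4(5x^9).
15120 x^{5}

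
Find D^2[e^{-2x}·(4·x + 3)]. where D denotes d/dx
4 \left(4 x - 1\right) e^{- 2 x}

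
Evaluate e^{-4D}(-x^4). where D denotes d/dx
- x^{4} + 16 x^{3} - 96 x^{2} + 256 x - 256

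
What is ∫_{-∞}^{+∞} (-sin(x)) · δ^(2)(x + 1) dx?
- \sin{\left(1 \right)}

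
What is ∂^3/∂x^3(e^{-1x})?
- e^{- x}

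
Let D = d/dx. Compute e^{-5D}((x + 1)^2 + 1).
x^{2} - 8 x + 17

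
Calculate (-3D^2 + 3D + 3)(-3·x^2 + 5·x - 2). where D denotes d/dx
- 9 x^{2} - 3 x + 27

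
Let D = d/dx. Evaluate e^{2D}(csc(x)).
\csc{\left(x + 2 \right)}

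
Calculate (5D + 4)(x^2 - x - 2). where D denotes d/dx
4 x^{2} + 6 x - 13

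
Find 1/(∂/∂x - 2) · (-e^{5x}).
- \frac{e^{5 x}}{3}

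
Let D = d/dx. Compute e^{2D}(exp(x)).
e^{x + 2}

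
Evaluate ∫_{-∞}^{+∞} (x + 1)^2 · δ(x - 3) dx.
16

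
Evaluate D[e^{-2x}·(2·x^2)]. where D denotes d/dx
4 x \left(1 - x\right) e^{- 2 x}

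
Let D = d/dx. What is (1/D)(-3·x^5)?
- \frac{x^{6}}{2}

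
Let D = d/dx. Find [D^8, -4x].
-32D^{7}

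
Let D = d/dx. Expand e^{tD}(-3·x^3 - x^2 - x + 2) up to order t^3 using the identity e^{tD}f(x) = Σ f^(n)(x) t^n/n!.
- 3 t^{3} - t^{2} \left(9 x + 1\right) - t \left(9 x^{2} + 2 x + 1\right) - 3 x^{3} - x^{2} - x + 2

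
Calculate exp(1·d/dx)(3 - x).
2 - x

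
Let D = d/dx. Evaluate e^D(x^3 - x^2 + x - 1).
x \left(x^{2} + 2 x + 2\right)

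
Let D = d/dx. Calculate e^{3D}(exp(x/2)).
e^{\frac{x}{2} + \frac{3}{2}}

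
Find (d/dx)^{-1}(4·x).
2 x^{2}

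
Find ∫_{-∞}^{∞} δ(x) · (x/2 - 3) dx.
-3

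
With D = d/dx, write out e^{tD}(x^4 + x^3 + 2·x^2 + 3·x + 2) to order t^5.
t^{4} + t^{3} \left(4 x + 1\right) + t^{2} \left(6 x^{2} + 3 x + 2\right) + t \left(4 x^{3} + 3 x^{2} + 4 x + 3\right) + x^{4} + x^{3} + 2 x^{2} + 3 x + 2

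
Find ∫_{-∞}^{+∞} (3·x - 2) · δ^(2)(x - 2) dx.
0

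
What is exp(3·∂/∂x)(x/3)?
\frac{x}{3} + 1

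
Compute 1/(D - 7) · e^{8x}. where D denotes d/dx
e^{8 x}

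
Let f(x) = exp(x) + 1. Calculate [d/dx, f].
e^{x}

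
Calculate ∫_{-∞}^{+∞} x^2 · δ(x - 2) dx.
4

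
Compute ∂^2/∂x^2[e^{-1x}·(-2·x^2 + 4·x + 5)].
\left(- 2 x^{2} + 12 x - 7\right) e^{- x}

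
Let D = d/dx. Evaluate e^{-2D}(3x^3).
3 x^{3} - 18 x^{2} + 36 x - 24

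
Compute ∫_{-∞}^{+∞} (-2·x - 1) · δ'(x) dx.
2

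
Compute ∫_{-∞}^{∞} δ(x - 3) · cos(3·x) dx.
\cos{\left(9 \right)}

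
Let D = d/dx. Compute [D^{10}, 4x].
40D^{9}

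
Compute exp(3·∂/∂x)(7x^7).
7 x^{7} + 147 x^{6} + 1323 x^{5} + 6615 x^{4} + 19845 x^{3} + 35721 x^{2} + 35721 x + 15309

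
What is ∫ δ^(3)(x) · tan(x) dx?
-2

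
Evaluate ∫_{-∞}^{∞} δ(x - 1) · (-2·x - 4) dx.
-6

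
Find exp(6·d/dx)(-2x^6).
- 2 x^{6} - 72 x^{5} - 1080 x^{4} - 8640 x^{3} - 38880 x^{2} - 93312 x - 93312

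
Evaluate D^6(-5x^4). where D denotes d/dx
0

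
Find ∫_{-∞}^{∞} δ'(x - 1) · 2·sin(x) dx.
- 2 \cos{\left(1 \right)}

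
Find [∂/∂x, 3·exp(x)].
3 e^{x}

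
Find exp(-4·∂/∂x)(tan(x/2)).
\tan{\left(\frac{x}{2} - 2 \right)}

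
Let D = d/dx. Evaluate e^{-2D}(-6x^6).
- 6 x^{6} + 72 x^{5} - 360 x^{4} + 960 x^{3} - 1440 x^{2} + 1152 x - 384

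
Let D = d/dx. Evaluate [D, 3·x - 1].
3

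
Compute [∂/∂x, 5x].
5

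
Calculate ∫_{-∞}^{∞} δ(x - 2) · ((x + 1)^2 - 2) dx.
7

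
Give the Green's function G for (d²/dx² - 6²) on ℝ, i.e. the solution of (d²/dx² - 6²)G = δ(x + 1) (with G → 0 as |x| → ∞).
-\frac{e^{-6|x + 1|}}{12}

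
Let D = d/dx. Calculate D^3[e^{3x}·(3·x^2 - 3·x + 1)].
81 x \left(x + 1\right) e^{3 x}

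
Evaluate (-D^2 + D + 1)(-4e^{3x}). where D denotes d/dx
20 e^{3 x}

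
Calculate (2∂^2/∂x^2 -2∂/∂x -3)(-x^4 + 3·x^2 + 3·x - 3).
3 x^{4} + 8 x^{3} - 33 x^{2} - 21 x + 15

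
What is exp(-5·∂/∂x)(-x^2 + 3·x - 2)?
- x^{2} + 13 x - 42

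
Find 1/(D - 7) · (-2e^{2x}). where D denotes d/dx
\frac{2 e^{2 x}}{5}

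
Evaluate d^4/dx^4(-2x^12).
- 23760 x^{8}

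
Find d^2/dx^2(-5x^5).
- 100 x^{3}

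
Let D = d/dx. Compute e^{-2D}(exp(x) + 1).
e^{x - 2} + 1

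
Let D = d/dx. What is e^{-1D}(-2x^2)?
- 2 x^{2} + 4 x - 2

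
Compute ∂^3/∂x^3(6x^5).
360 x^{2}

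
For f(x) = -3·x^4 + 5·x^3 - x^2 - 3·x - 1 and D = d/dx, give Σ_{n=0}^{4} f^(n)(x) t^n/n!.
- 3 t^{4} - t^{3} \left(12 x - 5\right) - t^{2} \left(18 x^{2} - 15 x + 1\right) - t \left(12 x^{3} - 15 x^{2} + 2 x + 3\right) - 3 x^{4} + 5 x^{3} - x^{2} - 3 x - 1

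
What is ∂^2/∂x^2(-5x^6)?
- 150 x^{4}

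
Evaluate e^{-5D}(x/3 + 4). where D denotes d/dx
\frac{x}{3} + \frac{7}{3}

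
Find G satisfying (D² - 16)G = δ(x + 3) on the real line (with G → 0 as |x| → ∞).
-\frac{e^{-4|x + 3|}}{8}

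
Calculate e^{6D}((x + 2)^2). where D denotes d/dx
x^{2} + 16 x + 64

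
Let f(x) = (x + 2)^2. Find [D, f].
2 x + 4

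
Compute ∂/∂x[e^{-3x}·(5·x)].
5 \left(1 - 3 x\right) e^{- 3 x}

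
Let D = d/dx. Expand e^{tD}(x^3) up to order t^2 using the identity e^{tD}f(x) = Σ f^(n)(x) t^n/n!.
x \left(3 t^{2} + 3 t x + x^{2}\right)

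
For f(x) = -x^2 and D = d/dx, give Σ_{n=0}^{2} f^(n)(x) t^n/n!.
- t^{2} - 2 t x - x^{2}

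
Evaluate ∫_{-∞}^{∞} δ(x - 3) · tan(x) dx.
\tan{\left(3 \right)}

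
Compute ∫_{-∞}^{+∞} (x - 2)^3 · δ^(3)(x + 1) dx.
-6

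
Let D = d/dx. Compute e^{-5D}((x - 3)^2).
x^{2} - 16 x + 64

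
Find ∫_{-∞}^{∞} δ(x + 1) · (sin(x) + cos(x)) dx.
- \sin{\left(1 \right)} + \cos{\left(1 \right)}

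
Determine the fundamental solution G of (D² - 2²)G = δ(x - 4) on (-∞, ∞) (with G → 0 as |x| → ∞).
-\frac{e^{-2|x - 4|}}{4}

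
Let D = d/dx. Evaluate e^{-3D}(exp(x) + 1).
e^{x - 3} + 1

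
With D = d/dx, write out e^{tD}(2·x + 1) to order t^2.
2 t + 2 x + 1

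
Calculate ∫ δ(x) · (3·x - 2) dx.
-2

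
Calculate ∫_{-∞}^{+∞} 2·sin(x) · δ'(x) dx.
-2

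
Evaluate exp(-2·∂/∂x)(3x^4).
3 x^{4} - 24 x^{3} + 72 x^{2} - 96 x + 48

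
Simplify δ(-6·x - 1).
\frac{\delta(x + 1/6)}{6}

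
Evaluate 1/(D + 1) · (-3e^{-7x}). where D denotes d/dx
\frac{e^{- 7 x}}{2}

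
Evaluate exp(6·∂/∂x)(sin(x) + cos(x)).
\sqrt{2} \sin{\left(x + \frac{\pi}{4} + 6 \right)}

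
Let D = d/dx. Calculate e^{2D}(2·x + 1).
2 x + 5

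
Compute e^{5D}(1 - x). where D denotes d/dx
- x - 4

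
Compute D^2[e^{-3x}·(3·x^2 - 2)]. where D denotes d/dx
3 \left(9 x^{2} - 12 x - 4\right) e^{- 3 x}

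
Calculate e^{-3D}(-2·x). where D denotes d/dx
6 - 2 x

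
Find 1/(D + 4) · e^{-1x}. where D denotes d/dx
\frac{e^{- x}}{3}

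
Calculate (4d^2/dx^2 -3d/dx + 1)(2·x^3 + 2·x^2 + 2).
2 x^{3} - 16 x^{2} + 36 x + 18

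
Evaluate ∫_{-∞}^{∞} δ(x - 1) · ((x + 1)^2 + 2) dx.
6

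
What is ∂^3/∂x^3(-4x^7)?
- 840 x^{4}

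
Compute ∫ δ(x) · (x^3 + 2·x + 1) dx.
1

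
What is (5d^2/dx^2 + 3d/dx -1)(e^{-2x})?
13 e^{- 2 x}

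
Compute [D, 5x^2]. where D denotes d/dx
10 x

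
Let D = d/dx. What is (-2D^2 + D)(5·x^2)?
10 x - 20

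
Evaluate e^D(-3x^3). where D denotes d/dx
- 3 x^{3} - 9 x^{2} - 9 x - 3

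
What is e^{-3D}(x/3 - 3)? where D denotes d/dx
\frac{x}{3} - 4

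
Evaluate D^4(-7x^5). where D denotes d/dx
- 840 x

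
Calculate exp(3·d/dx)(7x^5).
7 x^{5} + 105 x^{4} + 630 x^{3} + 1890 x^{2} + 2835 x + 1701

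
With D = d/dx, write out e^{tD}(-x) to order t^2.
- t - x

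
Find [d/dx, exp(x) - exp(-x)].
2 \cosh{\left(x \right)}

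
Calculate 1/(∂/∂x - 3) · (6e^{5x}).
3 e^{5 x}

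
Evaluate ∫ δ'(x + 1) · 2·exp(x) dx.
- \frac{2}{e}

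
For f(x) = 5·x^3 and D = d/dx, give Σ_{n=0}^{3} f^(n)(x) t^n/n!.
5 t^{3} + 15 t^{2} x + 15 t x^{2} + 5 x^{3}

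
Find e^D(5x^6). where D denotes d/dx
5 x^{6} + 30 x^{5} + 75 x^{4} + 100 x^{3} + 75 x^{2} + 30 x + 5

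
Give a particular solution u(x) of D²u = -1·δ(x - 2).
-\frac{|x - 2|}{2}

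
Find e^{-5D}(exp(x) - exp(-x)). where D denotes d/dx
- e^{5 - x} + e^{x - 5}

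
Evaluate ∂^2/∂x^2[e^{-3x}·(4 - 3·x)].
27 \left(2 - x\right) e^{- 3 x}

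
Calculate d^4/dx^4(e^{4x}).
256 e^{4 x}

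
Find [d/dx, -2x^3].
- 6 x^{2}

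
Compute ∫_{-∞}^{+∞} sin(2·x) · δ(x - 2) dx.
\sin{\left(4 \right)}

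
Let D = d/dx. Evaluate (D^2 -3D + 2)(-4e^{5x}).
- 48 e^{5 x}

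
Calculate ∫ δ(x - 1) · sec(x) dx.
\sec{\left(1 \right)}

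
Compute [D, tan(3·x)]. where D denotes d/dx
\frac{3}{\cos^{2}{\left(3 x \right)}}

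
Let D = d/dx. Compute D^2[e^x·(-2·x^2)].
2 \left(- x^{2} - 4 x - 2\right) e^{x}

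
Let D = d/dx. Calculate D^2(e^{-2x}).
4 e^{- 2 x}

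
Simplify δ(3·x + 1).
\frac{\delta(x + 1/3)}{3}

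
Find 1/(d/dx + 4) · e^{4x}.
\frac{e^{4 x}}{8}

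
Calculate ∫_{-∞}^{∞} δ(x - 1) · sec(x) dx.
\sec{\left(1 \right)}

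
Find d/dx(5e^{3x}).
15 e^{3 x}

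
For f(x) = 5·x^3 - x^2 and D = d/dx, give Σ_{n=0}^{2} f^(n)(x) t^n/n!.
t^{2} \left(15 x - 1\right) + t x \left(15 x - 2\right) + 5 x^{3} - x^{2}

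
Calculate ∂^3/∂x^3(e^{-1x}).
- e^{- x}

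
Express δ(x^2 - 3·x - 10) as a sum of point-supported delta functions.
\frac{\delta(x - 5) + \delta(x + 2)}{7}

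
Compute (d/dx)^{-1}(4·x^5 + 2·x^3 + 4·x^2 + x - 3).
\frac{2 x^{6}}{3} + \frac{x^{4}}{2} + \frac{4 x^{3}}{3} + \frac{x^{2}}{2} - 3 x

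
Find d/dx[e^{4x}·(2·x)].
\left(8 x + 2\right) e^{4 x}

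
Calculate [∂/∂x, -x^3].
- 3 x^{2}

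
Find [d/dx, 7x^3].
21 x^{2}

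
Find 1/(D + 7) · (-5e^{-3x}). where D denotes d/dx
- \frac{5 e^{- 3 x}}{4}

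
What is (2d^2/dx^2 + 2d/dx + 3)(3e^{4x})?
129 e^{4 x}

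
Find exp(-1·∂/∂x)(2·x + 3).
2 x + 1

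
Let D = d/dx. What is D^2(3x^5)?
60 x^{3}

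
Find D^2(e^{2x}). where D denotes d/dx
4 e^{2 x}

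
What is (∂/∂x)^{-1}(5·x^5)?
\frac{5 x^{6}}{6}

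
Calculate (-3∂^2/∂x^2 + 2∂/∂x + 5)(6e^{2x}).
- 18 e^{2 x}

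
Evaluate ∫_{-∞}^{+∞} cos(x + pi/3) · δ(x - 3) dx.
\cos{\left(\frac{\pi}{3} + 3 \right)}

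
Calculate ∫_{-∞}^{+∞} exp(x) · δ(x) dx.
1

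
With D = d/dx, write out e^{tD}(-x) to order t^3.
- t - x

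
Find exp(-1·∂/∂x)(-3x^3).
- 3 x^{3} + 9 x^{2} - 9 x + 3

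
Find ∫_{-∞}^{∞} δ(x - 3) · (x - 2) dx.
1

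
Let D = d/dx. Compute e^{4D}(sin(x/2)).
\sin{\left(\frac{x}{2} + 2 \right)}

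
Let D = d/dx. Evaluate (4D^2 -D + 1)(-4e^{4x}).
- 244 e^{4 x}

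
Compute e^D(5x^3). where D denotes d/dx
5 x^{3} + 15 x^{2} + 15 x + 5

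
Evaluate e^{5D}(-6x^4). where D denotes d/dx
- 6 x^{4} - 120 x^{3} - 900 x^{2} - 3000 x - 3750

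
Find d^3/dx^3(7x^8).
2352 x^{5}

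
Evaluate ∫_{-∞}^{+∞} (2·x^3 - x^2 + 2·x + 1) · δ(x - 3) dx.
52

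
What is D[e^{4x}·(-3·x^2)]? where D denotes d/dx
6 x \left(- 2 x - 1\right) e^{4 x}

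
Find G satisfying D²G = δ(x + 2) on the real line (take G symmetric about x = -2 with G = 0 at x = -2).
\frac{|x + 2|}{2}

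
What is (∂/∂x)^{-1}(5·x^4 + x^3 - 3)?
x^{5} + \frac{x^{4}}{4} - 3 x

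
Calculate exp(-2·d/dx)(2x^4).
2 x^{4} - 16 x^{3} + 48 x^{2} - 64 x + 32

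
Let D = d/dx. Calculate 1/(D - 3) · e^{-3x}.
- \frac{e^{- 3 x}}{6}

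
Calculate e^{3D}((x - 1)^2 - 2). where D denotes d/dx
x^{2} + 4 x + 2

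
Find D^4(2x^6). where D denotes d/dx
720 x^{2}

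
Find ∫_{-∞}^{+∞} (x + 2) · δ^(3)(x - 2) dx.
0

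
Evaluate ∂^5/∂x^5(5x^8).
33600 x^{3}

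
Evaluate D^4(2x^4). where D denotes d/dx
48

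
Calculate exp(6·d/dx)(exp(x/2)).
e^{\frac{x}{2} + 3}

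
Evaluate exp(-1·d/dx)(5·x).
5 x - 5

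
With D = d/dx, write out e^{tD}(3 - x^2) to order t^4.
- t^{2} - 2 t x - x^{2} + 3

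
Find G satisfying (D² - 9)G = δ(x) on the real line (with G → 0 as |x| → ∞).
-\frac{e^{-3|x|}}{6}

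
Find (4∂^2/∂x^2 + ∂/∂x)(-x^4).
4 x^{2} \left(- x - 12\right)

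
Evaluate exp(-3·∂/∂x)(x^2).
x^{2} - 6 x + 9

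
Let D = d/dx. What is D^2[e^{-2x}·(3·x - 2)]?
4 \left(3 x - 5\right) e^{- 2 x}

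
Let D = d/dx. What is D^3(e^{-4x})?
- 64 e^{- 4 x}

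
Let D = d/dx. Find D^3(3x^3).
18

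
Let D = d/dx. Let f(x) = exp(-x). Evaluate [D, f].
- e^{- x}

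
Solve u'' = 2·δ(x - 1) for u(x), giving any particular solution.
|x - 1|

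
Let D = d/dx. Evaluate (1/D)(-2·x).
- x^{2}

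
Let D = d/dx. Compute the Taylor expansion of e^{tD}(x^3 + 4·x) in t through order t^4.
t^{3} + 3 t^{2} x + t \left(3 x^{2} + 4\right) + x^{3} + 4 x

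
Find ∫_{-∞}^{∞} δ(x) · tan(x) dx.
0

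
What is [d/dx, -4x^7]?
- 28 x^{6}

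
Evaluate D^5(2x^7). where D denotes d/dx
5040 x^{2}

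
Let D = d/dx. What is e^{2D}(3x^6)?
3 x^{6} + 36 x^{5} + 180 x^{4} + 480 x^{3} + 720 x^{2} + 576 x + 192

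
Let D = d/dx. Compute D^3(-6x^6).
- 720 x^{3}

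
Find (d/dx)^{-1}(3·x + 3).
\frac{3 x^{2}}{2} + 3 x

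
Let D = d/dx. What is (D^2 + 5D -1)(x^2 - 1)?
- x^{2} + 10 x + 3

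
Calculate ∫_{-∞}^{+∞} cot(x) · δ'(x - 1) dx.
\frac{1}{\sin^{2}{\left(1 \right)}}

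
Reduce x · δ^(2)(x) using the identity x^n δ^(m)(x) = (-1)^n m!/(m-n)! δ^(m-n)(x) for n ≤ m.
-2\delta'(x)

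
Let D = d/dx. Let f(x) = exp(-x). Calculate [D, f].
- e^{- x}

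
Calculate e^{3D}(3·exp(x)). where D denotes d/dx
3 e^{x + 3}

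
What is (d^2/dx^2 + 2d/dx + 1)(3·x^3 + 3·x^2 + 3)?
3 x^{3} + 21 x^{2} + 30 x + 9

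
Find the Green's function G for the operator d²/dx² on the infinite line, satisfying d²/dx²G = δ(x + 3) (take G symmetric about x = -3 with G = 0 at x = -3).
\frac{|x + 3|}{2}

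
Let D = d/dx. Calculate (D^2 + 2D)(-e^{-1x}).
e^{- x}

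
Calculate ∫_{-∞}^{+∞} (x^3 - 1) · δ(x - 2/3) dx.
- \frac{19}{27}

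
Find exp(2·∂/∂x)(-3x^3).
- 3 x^{3} - 18 x^{2} - 36 x - 24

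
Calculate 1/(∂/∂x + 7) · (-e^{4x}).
- \frac{e^{4 x}}{11}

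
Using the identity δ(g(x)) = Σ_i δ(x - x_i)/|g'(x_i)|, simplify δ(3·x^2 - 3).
\frac{\delta(x - 1) + \delta(x + 1)}{6}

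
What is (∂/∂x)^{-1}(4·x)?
2 x^{2}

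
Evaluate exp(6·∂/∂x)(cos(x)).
\cos{\left(x + 6 \right)}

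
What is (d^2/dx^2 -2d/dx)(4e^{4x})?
32 e^{4 x}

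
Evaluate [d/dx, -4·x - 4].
-4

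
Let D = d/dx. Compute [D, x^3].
3 x^{2}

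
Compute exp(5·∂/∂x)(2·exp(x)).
2 e^{x + 5}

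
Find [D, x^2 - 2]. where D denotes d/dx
2 x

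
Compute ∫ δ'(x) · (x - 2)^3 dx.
-12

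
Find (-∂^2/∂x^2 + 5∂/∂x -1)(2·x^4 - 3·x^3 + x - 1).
- 2 x^{4} + 43 x^{3} - 69 x^{2} + 17 x + 6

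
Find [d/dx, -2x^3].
- 6 x^{2}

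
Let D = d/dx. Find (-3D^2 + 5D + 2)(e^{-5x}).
- 98 e^{- 5 x}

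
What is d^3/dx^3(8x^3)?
48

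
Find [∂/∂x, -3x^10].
- 30 x^{9}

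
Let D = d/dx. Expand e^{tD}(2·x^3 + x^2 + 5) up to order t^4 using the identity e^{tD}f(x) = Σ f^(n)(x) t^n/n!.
2 t^{3} + t^{2} \left(6 x + 1\right) + 2 t x \left(3 x + 1\right) + 2 x^{3} + x^{2} + 5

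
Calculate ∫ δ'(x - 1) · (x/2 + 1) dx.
- \frac{1}{2}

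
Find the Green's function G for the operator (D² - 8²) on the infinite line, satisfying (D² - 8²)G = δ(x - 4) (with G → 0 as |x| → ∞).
-\frac{e^{-8|x - 4|}}{16}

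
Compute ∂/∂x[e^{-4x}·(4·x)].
4 \left(1 - 4 x\right) e^{- 4 x}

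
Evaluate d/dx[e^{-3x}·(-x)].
\left(3 x - 1\right) e^{- 3 x}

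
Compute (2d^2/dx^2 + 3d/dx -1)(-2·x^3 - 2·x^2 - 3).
2 x^{3} - 16 x^{2} - 36 x - 5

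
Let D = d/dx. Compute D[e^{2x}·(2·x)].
\left(4 x + 2\right) e^{2 x}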